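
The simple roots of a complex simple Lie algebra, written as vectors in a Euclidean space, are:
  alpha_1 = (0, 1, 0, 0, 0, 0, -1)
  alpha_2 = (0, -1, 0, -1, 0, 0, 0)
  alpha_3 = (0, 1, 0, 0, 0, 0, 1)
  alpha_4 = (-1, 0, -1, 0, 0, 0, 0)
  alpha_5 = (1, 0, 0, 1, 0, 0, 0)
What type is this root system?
D5

Compute the Cartan integers a_ij = 2(alpha_i, alpha_j)/(alpha_j, alpha_j); the resulting 5x5 Cartan matrix is
[[2, -1, 0, 0, 0], [-1, 2, -1, 0, -1], [0, -1, 2, 0, 0], [0, 0, 0, 2, -1], [0, -1, 0, -1, 2]].
All simple roots have the same length, so the diagram is simply laced. The associated Dynkin diagram is a chain of 3 nodes with a fork of two nodes at one end (D_5), so the type is D_5 (the algebra so(10)).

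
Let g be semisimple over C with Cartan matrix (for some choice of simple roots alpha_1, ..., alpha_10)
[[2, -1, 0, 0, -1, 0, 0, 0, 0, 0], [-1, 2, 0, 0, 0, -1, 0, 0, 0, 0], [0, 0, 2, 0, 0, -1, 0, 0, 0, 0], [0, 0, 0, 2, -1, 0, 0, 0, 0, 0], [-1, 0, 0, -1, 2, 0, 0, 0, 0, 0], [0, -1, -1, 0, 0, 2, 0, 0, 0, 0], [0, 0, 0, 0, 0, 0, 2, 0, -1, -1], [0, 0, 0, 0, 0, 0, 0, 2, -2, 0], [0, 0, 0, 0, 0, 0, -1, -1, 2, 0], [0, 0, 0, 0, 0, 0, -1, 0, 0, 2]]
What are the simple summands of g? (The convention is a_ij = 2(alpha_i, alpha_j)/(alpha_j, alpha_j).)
The diagram associated to this matrix has two connected components: the simple roots {alpha_1, alpha_2, alpha_3, alpha_4, alpha_5, alpha_6} form a chain of 6 nodes with single edges (A_6), and {alpha_7, alpha_8, alpha_9, alpha_10} form a chain of 4 nodes with a double edge at one end; the terminal node there is the unique long simple root (C_4). A semisimple Lie algebra decomposes uniquely as the direct sum of simple ideals, one per connected component of its Dynkin diagram, so g ≅ A_6 ⊕ C_4 (dimension 48 + 36 = 84).

A_6 + C_4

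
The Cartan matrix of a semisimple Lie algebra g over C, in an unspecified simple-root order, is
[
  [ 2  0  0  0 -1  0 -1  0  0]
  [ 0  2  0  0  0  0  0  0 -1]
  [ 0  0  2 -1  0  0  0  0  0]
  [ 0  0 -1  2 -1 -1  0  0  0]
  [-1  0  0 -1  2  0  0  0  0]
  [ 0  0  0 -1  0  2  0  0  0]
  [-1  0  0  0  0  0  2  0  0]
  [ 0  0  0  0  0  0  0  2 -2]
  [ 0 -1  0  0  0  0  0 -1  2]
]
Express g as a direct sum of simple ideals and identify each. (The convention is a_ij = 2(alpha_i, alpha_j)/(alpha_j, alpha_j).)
The diagram associated to this matrix has two connected components: the simple roots {alpha_2, alpha_8, alpha_9} form a chain of 3 nodes with a double edge at one end; the terminal node there is the unique long simple root (C_3), and {alpha_1, alpha_3, alpha_4, alpha_5, alpha_6, alpha_7} form a chain of 4 nodes with a fork of two nodes at one end (D_6). A semisimple Lie algebra decomposes uniquely as the direct sum of simple ideals, one per connected component of its Dynkin diagram, so g ≅ C_3 ⊕ D_6 (dimension 21 + 66 = 87).

type C_3 + type D_6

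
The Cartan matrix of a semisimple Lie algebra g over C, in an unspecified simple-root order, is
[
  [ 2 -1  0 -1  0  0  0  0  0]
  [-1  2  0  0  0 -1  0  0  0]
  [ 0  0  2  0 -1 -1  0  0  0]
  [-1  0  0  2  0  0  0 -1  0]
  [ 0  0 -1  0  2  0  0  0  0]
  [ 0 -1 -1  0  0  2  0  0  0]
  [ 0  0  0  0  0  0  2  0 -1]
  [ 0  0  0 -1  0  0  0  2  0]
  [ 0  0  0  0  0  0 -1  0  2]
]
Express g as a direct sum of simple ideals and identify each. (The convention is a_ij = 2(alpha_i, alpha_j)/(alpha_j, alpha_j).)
type A_2 + type A_7

The diagram associated to this matrix has two connected components: the simple roots {alpha_7, alpha_9} form a chain of 2 nodes with single edges (A_2), and {alpha_1, alpha_2, alpha_3, alpha_4, alpha_5, alpha_6, alpha_8} form a chain of 7 nodes with single edges (A_7). A semisimple Lie algebra decomposes uniquely as the direct sum of simple ideals, one per connected component of its Dynkin diagram, so g ≅ A_2 ⊕ A_7 (dimension 8 + 63 = 71).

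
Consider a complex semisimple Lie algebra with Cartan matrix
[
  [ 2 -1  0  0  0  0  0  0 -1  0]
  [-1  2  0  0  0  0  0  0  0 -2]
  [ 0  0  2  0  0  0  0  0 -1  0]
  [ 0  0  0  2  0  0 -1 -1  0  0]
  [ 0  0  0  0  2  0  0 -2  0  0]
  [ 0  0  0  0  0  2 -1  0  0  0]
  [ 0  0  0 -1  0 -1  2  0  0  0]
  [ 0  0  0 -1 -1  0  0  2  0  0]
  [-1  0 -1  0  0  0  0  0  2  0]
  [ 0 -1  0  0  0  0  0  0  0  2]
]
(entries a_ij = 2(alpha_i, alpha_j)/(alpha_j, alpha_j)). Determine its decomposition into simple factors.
The diagram associated to this matrix has two connected components: the simple roots {alpha_1, alpha_2, alpha_3, alpha_9, alpha_10} form a chain of 5 nodes with a double edge at one end; the terminal node there is the unique short simple root (B_5), and {alpha_4, alpha_5, alpha_6, alpha_7, alpha_8} form a chain of 5 nodes with a double edge at one end; the terminal node there is the unique long simple root (C_5). A semisimple Lie algebra decomposes uniquely as the direct sum of simple ideals, one per connected component of its Dynkin diagram, so g ≅ B_5 ⊕ C_5 (dimension 55 + 55 = 110).

B_5 (so(11)) + C_5 (sp(10))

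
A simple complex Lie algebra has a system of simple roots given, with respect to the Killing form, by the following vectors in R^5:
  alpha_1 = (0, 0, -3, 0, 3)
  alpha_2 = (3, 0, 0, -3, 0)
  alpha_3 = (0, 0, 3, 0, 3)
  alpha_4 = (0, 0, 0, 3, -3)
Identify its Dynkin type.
D4

Compute the Cartan integers a_ij = 2(alpha_i, alpha_j)/(alpha_j, alpha_j); the resulting 4x4 Cartan matrix is
[[2, 0, 0, -1], [0, 2, 0, -1], [0, 0, 2, -1], [-1, -1, -1, 2]].
All simple roots have the same length, so the diagram is simply laced. The associated Dynkin diagram is a chain of 2 nodes with a fork of two nodes at one end (D_4), so the type is D_4 (the algebra so(8)).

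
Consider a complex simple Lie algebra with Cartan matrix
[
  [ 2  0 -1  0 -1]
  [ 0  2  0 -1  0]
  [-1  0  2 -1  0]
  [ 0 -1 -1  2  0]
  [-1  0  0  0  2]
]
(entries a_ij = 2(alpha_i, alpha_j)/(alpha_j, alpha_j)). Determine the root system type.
The matrix has rank 5 with 2's on the diagonal. Reading the off-diagonal entries as Dynkin edges (a single edge where a_ij = a_ji = -1; a double or triple edge where a_ij * a_ji = 2 or 3), the diagram is a chain of 5 nodes with single edges (A_5). One simple-root ordering that puts it in standard form is (alpha_5, alpha_1, alpha_3, alpha_4, alpha_2). So the algebra is type A_5, i.e. sl(6).

type A_5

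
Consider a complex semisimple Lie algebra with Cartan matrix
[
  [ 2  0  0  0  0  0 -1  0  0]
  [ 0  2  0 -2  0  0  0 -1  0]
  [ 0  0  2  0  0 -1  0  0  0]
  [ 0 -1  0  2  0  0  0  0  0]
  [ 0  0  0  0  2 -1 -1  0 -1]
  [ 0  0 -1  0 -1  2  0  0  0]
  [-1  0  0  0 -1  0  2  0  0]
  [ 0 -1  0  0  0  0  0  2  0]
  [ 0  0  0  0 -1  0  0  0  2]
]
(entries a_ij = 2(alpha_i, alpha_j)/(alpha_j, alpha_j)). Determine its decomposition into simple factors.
B_3 ⊕ E_6

The diagram associated to this matrix has two connected components: the simple roots {alpha_2, alpha_4, alpha_8} form a chain of 3 nodes with a double edge at one end; the terminal node there is the unique short simple root (B_3), and {alpha_1, alpha_3, alpha_5, alpha_6, alpha_7, alpha_9} form a chain of 5 nodes with one extra node attached to the third node from one end (E_6). A semisimple Lie algebra decomposes uniquely as the direct sum of simple ideals, one per connected component of its Dynkin diagram, so g ≅ B_3 ⊕ E_6 (dimension 21 + 78 = 99).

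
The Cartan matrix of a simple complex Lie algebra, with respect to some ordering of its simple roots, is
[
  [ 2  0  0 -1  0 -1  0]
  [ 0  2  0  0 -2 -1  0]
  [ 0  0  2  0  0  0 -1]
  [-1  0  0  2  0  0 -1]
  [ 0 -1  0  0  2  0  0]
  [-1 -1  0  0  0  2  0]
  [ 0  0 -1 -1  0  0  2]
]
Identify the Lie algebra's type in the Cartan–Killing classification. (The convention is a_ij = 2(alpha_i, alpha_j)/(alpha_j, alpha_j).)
B_7

The matrix has rank 7 with 2's on the diagonal. Reading the off-diagonal entries as Dynkin edges (a single edge where a_ij = a_ji = -1; a double or triple edge where a_ij * a_ji = 2 or 3), the diagram is a chain of 7 nodes with a double edge at one end; the terminal node there is the unique short simple root (B_7). One simple-root ordering that puts it in standard form is (alpha_3, alpha_7, alpha_4, alpha_1, alpha_6, alpha_2, alpha_5). So the algebra is type B_7, i.e. so(15).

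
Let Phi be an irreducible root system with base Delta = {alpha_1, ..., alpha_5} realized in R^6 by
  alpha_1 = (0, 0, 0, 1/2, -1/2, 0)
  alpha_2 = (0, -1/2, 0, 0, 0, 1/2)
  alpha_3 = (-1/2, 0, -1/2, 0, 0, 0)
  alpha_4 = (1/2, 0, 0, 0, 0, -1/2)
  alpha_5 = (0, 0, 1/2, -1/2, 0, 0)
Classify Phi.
Compute the Cartan integers a_ij = 2(alpha_i, alpha_j)/(alpha_j, alpha_j); the resulting 5x5 Cartan matrix is
[[2, 0, 0, 0, -1], [0, 2, 0, -1, 0], [0, 0, 2, -1, -1], [0, -1, -1, 2, 0], [-1, 0, -1, 0, 2]].
All simple roots have the same length, so the diagram is simply laced. The associated Dynkin diagram is a chain of 5 nodes with single edges (A_5), so the type is A_5 (the algebra sl(6)).

A_5 (sl(6))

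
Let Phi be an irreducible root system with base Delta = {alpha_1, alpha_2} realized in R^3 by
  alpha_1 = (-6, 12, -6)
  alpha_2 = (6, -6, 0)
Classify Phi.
Compute the Cartan integers a_ij = 2(alpha_i, alpha_j)/(alpha_j, alpha_j); the resulting 2x2 Cartan matrix is
[[2, -3], [-1, 2]].
The roots have two lengths (squared-length ratio 3:1); the short ones are alpha_{2}. The associated Dynkin diagram is two nodes joined by a triple edge (G_2), so the type is G_2.

G2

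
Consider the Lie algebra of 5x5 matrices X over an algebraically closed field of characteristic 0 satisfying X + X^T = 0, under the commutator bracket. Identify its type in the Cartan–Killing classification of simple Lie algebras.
B_2 (so(5))

This is so(5) with 5 odd, which has dimension 5(5-1)/2 = 10 and rank (5-1)/2 = 2. In the classification of classical Lie algebras, the orthogonal algebra so(2n+1) in an odd number of variables has type B_n; here n = 2, so the Dynkin diagram is a chain of 2 nodes with a double edge at one end; the terminal node there is the unique short simple root (B_2). Hence the type is B_2.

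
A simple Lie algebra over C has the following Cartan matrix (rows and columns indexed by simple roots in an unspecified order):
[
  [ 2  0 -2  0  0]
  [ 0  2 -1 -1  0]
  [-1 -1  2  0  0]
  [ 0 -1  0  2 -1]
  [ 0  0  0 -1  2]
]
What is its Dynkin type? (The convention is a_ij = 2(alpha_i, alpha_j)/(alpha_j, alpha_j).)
The matrix has rank 5 with 2's on the diagonal. Reading the off-diagonal entries as Dynkin edges (a single edge where a_ij = a_ji = -1; a double or triple edge where a_ij * a_ji = 2 or 3), the diagram is a chain of 5 nodes with a double edge at one end; the terminal node there is the unique long simple root (C_5). One simple-root ordering that puts it in standard form is (alpha_5, alpha_4, alpha_2, alpha_3, alpha_1). So the algebra is type C_5, i.e. sp(10).

type C_5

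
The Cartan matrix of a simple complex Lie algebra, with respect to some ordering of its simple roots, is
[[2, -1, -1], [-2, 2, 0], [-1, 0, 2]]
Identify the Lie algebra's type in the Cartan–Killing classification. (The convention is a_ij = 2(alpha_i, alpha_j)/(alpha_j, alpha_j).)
C3

The matrix has rank 3 with 2's on the diagonal. Reading the off-diagonal entries as Dynkin edges (a single edge where a_ij = a_ji = -1; a double or triple edge where a_ij * a_ji = 2 or 3), the diagram is a chain of 3 nodes with a double edge at one end; the terminal node there is the unique long simple root (C_3). One simple-root ordering that puts it in standard form is (alpha_3, alpha_1, alpha_2). So the algebra is type C_3, i.e. sp(6).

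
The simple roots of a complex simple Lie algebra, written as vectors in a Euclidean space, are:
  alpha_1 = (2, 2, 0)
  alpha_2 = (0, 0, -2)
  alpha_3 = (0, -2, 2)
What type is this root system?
Compute the Cartan integers a_ij = 2(alpha_i, alpha_j)/(alpha_j, alpha_j); the resulting 3x3 Cartan matrix is
[[2, 0, -1], [0, 2, -1], [-1, -2, 2]].
The roots have two lengths (squared-length ratio 2:1); the short ones are alpha_{2}. The associated Dynkin diagram is a chain of 3 nodes with a double edge at one end; the terminal node there is the unique short simple root (B_3), so the type is B_3 (the algebra so(7)).

B_3 (so(7))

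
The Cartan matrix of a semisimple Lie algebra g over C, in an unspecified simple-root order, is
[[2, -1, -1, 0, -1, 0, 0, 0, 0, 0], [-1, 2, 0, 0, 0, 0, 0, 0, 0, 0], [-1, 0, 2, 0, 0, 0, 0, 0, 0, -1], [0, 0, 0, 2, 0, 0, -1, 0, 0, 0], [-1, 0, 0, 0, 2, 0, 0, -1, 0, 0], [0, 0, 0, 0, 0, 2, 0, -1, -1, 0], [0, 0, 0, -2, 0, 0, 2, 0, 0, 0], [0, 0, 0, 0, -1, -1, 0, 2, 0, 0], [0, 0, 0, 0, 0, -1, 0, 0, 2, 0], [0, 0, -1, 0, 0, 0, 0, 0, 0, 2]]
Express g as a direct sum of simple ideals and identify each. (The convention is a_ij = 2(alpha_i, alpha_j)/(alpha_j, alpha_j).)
The diagram associated to this matrix has two connected components: the simple roots {alpha_4, alpha_7} form a chain of 2 nodes with a double edge at one end; the terminal node there is the unique short simple root (B_2), and {alpha_1, alpha_2, alpha_3, alpha_5, alpha_6, alpha_8, alpha_9, alpha_10} form a chain of 7 nodes with one extra node attached to the third node from one end (E_8). A semisimple Lie algebra decomposes uniquely as the direct sum of simple ideals, one per connected component of its Dynkin diagram, so g ≅ B_2 ⊕ E_8 (dimension 10 + 248 = 258).

B_2 + E_8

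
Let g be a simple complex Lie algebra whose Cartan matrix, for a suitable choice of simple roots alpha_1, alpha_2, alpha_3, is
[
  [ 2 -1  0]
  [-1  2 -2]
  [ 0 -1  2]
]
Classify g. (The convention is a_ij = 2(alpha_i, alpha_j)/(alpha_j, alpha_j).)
The matrix has rank 3 with 2's on the diagonal. Reading the off-diagonal entries as Dynkin edges (a single edge where a_ij = a_ji = -1; a double or triple edge where a_ij * a_ji = 2 or 3), the diagram is a chain of 3 nodes with a double edge at one end; the terminal node there is the unique short simple root (B_3). One simple-root ordering that puts it in standard form is (alpha_1, alpha_2, alpha_3). So the algebra is type B_3, i.e. so(7).

type B_3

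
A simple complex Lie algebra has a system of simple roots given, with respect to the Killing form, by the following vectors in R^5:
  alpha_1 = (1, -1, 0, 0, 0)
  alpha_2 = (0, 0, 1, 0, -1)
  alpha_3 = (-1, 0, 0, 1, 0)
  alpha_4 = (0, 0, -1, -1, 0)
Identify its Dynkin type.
Compute the Cartan integers a_ij = 2(alpha_i, alpha_j)/(alpha_j, alpha_j); the resulting 4x4 Cartan matrix is
[[2, 0, -1, 0], [0, 2, 0, -1], [-1, 0, 2, -1], [0, -1, -1, 2]].
All simple roots have the same length, so the diagram is simply laced. The associated Dynkin diagram is a chain of 4 nodes with single edges (A_4), so the type is A_4 (the algebra sl(5)).

A4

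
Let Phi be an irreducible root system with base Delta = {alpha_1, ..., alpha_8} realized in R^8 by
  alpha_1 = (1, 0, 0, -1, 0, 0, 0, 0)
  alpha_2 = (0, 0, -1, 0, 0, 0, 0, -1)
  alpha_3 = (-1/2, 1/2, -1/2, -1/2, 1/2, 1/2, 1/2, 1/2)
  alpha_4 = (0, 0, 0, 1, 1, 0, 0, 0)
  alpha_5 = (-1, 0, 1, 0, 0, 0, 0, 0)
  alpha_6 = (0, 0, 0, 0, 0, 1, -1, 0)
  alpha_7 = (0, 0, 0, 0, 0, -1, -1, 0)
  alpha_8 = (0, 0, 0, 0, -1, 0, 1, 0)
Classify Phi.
E_8

Compute the Cartan integers a_ij = 2(alpha_i, alpha_j)/(alpha_j, alpha_j); the resulting 8x8 Cartan matrix is
[[2, 0, 0, -1, -1, 0, 0, 0], [0, 2, 0, 0, -1, 0, 0, 0], [0, 0, 2, 0, 0, 0, -1, 0], [-1, 0, 0, 2, 0, 0, 0, -1], [-1, -1, 0, 0, 2, 0, 0, 0], [0, 0, 0, 0, 0, 2, 0, -1], [0, 0, -1, 0, 0, 0, 2, -1], [0, 0, 0, -1, 0, -1, -1, 2]].
All simple roots have the same length, so the diagram is simply laced. The associated Dynkin diagram is a chain of 7 nodes with one extra node attached to the third node from one end (E_8), so the type is E_8.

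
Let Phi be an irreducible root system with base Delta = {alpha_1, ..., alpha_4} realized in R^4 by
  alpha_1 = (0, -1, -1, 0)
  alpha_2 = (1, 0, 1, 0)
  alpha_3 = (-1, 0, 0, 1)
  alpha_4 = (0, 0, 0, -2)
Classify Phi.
C_4

Compute the Cartan integers a_ij = 2(alpha_i, alpha_j)/(alpha_j, alpha_j); the resulting 4x4 Cartan matrix is
[[2, -1, 0, 0], [-1, 2, -1, 0], [0, -1, 2, -1], [0, 0, -2, 2]].
The roots have two lengths (squared-length ratio 2:1); the short ones are alpha_{1,2,3}. The associated Dynkin diagram is a chain of 4 nodes with a double edge at one end; the terminal node there is the unique long simple root (C_4), so the type is C_4 (the algebra sp(8)).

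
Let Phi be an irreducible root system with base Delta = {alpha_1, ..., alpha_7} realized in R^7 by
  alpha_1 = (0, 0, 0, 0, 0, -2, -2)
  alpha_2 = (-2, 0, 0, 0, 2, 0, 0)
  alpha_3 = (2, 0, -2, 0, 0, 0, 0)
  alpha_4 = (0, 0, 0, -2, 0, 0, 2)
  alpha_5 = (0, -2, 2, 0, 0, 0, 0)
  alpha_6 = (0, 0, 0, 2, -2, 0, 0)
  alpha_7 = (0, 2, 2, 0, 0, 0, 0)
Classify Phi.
Compute the Cartan integers a_ij = 2(alpha_i, alpha_j)/(alpha_j, alpha_j); the resulting 7x7 Cartan matrix is
[[2, 0, 0, -1, 0, 0, 0], [0, 2, -1, 0, 0, -1, 0], [0, -1, 2, 0, -1, 0, -1], [-1, 0, 0, 2, 0, -1, 0], [0, 0, -1, 0, 2, 0, 0], [0, -1, 0, -1, 0, 2, 0], [0, 0, -1, 0, 0, 0, 2]].
All simple roots have the same length, so the diagram is simply laced. The associated Dynkin diagram is a chain of 5 nodes with a fork of two nodes at one end (D_7), so the type is D_7 (the algebra so(14)).

D_7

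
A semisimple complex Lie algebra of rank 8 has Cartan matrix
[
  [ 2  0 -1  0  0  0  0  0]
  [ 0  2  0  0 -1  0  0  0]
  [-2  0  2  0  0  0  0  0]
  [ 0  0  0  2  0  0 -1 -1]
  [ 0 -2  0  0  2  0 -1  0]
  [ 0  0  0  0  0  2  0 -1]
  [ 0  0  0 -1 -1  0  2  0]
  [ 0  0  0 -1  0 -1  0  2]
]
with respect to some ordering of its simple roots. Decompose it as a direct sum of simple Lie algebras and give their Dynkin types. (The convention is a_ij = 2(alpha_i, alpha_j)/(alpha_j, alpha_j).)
The diagram associated to this matrix has two connected components: the simple roots {alpha_1, alpha_3} form a chain of 2 nodes with a double edge at one end; the terminal node there is the unique short simple root (B_2), and {alpha_2, alpha_4, alpha_5, alpha_6, alpha_7, alpha_8} form a chain of 6 nodes with a double edge at one end; the terminal node there is the unique short simple root (B_6). A semisimple Lie algebra decomposes uniquely as the direct sum of simple ideals, one per connected component of its Dynkin diagram, so g ≅ B_2 ⊕ B_6 (dimension 10 + 78 = 88).

B2 + B6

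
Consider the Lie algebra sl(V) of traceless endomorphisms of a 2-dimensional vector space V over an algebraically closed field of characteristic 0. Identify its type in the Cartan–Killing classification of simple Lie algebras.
This is sl(2), which has dimension 2^2 - 1 = 3 and rank 2 - 1 = 1 (a Cartan subalgebra is the diagonal traceless matrices). In the classification of classical Lie algebras, the special linear algebra sl(n+1) has type A_n; here n = 1, so the Dynkin diagram is a chain of 1 nodes with single edges (A_1). Hence the type is A_1.

type A_1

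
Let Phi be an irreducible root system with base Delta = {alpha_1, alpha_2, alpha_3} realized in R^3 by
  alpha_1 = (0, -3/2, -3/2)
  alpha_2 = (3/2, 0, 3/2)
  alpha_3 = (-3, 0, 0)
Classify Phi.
C3

Compute the Cartan integers a_ij = 2(alpha_i, alpha_j)/(alpha_j, alpha_j); the resulting 3x3 Cartan matrix is
[[2, -1, 0], [-1, 2, -1], [0, -2, 2]].
The roots have two lengths (squared-length ratio 2:1); the short ones are alpha_{1,2}. The associated Dynkin diagram is a chain of 3 nodes with a double edge at one end; the terminal node there is the unique long simple root (C_3), so the type is C_3 (the algebra sp(6)).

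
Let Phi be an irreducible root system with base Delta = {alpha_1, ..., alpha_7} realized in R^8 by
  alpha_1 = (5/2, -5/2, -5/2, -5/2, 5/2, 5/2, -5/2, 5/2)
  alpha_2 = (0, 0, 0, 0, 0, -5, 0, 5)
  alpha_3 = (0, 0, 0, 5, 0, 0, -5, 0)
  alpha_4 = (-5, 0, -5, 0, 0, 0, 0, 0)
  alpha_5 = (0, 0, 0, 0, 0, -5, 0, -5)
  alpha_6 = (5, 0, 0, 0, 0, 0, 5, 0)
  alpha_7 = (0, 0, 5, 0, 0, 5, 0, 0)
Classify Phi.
Compute the Cartan integers a_ij = 2(alpha_i, alpha_j)/(alpha_j, alpha_j); the resulting 7x7 Cartan matrix is
[[2, 0, 0, 0, -1, 0, 0], [0, 2, 0, 0, 0, 0, -1], [0, 0, 2, 0, 0, -1, 0], [0, 0, 0, 2, 0, -1, -1], [-1, 0, 0, 0, 2, 0, -1], [0, 0, -1, -1, 0, 2, 0], [0, -1, 0, -1, -1, 0, 2]].
All simple roots have the same length, so the diagram is simply laced. The associated Dynkin diagram is a chain of 6 nodes with one extra node attached to the third node from one end (E_7), so the type is E_7.

E_7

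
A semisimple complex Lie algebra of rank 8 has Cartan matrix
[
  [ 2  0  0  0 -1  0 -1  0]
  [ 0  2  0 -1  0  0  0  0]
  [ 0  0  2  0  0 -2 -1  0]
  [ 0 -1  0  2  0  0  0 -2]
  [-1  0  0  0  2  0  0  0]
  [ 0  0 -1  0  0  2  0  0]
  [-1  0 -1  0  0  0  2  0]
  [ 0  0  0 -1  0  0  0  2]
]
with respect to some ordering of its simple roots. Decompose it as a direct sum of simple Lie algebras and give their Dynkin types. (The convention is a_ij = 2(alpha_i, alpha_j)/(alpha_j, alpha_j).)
The diagram associated to this matrix has two connected components: the simple roots {alpha_2, alpha_4, alpha_8} form a chain of 3 nodes with a double edge at one end; the terminal node there is the unique short simple root (B_3), and {alpha_1, alpha_3, alpha_5, alpha_6, alpha_7} form a chain of 5 nodes with a double edge at one end; the terminal node there is the unique short simple root (B_5). A semisimple Lie algebra decomposes uniquely as the direct sum of simple ideals, one per connected component of its Dynkin diagram, so g ≅ B_3 ⊕ B_5 (dimension 21 + 55 = 76).

B3 ⊕ B5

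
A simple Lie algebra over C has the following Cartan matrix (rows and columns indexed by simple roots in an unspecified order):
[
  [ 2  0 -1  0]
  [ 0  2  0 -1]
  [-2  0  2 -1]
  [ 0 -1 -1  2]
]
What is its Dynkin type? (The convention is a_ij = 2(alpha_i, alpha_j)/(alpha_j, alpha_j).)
The matrix has rank 4 with 2's on the diagonal. Reading the off-diagonal entries as Dynkin edges (a single edge where a_ij = a_ji = -1; a double or triple edge where a_ij * a_ji = 2 or 3), the diagram is a chain of 4 nodes with a double edge at one end; the terminal node there is the unique short simple root (B_4). One simple-root ordering that puts it in standard form is (alpha_2, alpha_4, alpha_3, alpha_1). So the algebra is type B_4, i.e. so(9).

B4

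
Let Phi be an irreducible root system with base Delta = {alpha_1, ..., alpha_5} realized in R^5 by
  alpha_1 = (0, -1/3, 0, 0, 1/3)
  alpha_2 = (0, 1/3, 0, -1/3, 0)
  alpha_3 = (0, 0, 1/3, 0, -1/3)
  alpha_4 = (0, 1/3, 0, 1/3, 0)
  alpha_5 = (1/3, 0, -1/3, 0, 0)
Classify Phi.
Compute the Cartan integers a_ij = 2(alpha_i, alpha_j)/(alpha_j, alpha_j); the resulting 5x5 Cartan matrix is
[[2, -1, -1, -1, 0], [-1, 2, 0, 0, 0], [-1, 0, 2, 0, -1], [-1, 0, 0, 2, 0], [0, 0, -1, 0, 2]].
All simple roots have the same length, so the diagram is simply laced. The associated Dynkin diagram is a chain of 3 nodes with a fork of two nodes at one end (D_5), so the type is D_5 (the algebra so(10)).

type D_5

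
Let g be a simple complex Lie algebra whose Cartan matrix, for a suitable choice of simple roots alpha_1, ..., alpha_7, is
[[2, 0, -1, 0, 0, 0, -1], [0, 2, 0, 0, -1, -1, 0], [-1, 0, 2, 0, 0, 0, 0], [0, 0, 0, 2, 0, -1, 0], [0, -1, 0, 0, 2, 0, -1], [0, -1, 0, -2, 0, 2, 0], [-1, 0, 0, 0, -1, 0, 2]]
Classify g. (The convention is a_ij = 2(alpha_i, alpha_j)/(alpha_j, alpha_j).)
B7

The matrix has rank 7 with 2's on the diagonal. Reading the off-diagonal entries as Dynkin edges (a single edge where a_ij = a_ji = -1; a double or triple edge where a_ij * a_ji = 2 or 3), the diagram is a chain of 7 nodes with a double edge at one end; the terminal node there is the unique short simple root (B_7). One simple-root ordering that puts it in standard form is (alpha_3, alpha_1, alpha_7, alpha_5, alpha_2, alpha_6, alpha_4). So the algebra is type B_7, i.e. so(15).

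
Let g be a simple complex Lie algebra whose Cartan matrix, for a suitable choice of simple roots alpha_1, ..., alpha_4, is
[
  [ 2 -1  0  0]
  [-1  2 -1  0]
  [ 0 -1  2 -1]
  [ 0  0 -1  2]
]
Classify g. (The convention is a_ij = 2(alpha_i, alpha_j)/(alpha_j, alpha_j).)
The matrix has rank 4 with 2's on the diagonal. Reading the off-diagonal entries as Dynkin edges (a single edge where a_ij = a_ji = -1; a double or triple edge where a_ij * a_ji = 2 or 3), the diagram is a chain of 4 nodes with single edges (A_4). One simple-root ordering that puts it in standard form is (alpha_4, alpha_3, alpha_2, alpha_1). So the algebra is type A_4, i.e. sl(5).

A_4 (sl(5))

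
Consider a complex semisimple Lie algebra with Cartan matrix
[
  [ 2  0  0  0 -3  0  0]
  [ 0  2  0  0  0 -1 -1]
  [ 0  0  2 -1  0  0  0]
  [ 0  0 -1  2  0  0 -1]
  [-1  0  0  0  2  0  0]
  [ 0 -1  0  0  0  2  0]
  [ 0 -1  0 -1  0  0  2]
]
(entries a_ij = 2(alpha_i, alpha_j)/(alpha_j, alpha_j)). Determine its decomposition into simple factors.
The diagram associated to this matrix has two connected components: the simple roots {alpha_2, alpha_3, alpha_4, alpha_6, alpha_7} form a chain of 5 nodes with single edges (A_5), and {alpha_1, alpha_5} form two nodes joined by a triple edge (G_2). A semisimple Lie algebra decomposes uniquely as the direct sum of simple ideals, one per connected component of its Dynkin diagram, so g ≅ A_5 ⊕ G_2 (dimension 35 + 14 = 49).

A_5 ⊕ G_2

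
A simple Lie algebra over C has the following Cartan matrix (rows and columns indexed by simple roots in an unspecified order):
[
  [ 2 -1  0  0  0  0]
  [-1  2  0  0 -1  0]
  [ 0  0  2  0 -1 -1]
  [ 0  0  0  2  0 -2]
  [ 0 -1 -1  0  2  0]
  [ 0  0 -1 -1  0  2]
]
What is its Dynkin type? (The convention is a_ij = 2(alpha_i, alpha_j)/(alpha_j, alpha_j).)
The matrix has rank 6 with 2's on the diagonal. Reading the off-diagonal entries as Dynkin edges (a single edge where a_ij = a_ji = -1; a double or triple edge where a_ij * a_ji = 2 or 3), the diagram is a chain of 6 nodes with a double edge at one end; the terminal node there is the unique long simple root (C_6). One simple-root ordering that puts it in standard form is (alpha_1, alpha_2, alpha_5, alpha_3, alpha_6, alpha_4). So the algebra is type C_6, i.e. sp(12).

type C_6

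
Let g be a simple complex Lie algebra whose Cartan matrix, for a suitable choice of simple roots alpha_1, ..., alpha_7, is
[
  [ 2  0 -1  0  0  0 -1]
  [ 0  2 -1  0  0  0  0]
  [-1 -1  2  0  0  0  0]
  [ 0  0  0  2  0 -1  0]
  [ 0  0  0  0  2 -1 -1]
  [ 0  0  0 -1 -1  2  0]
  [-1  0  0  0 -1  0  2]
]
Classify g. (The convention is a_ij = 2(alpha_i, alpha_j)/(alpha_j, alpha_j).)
type A_7

The matrix has rank 7 with 2's on the diagonal. Reading the off-diagonal entries as Dynkin edges (a single edge where a_ij = a_ji = -1; a double or triple edge where a_ij * a_ji = 2 or 3), the diagram is a chain of 7 nodes with single edges (A_7). One simple-root ordering that puts it in standard form is (alpha_4, alpha_6, alpha_5, alpha_7, alpha_1, alpha_3, alpha_2). So the algebra is type A_7, i.e. sl(8).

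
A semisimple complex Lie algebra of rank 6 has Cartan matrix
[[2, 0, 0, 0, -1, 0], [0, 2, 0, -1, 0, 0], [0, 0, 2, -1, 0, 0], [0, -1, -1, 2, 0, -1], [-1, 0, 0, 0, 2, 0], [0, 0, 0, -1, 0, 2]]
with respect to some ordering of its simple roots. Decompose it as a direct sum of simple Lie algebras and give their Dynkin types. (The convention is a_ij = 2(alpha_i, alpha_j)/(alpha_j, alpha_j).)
The diagram associated to this matrix has two connected components: the simple roots {alpha_1, alpha_5} form a chain of 2 nodes with single edges (A_2), and {alpha_2, alpha_3, alpha_4, alpha_6} form a chain of 2 nodes with a fork of two nodes at one end (D_4). A semisimple Lie algebra decomposes uniquely as the direct sum of simple ideals, one per connected component of its Dynkin diagram, so g ≅ A_2 ⊕ D_4 (dimension 8 + 28 = 36).

type A_2 ⊕ type D_4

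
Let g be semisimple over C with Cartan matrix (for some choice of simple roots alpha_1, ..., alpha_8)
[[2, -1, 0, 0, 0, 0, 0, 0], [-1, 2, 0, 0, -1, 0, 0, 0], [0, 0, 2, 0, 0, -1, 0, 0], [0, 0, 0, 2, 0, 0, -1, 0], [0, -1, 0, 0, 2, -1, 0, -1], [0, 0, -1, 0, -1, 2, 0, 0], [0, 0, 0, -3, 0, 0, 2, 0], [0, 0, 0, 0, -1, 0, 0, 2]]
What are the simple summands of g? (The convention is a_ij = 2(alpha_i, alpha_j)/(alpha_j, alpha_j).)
The diagram associated to this matrix has two connected components: the simple roots {alpha_1, alpha_2, alpha_3, alpha_5, alpha_6, alpha_8} form a chain of 5 nodes with one extra node attached to the third node from one end (E_6), and {alpha_4, alpha_7} form two nodes joined by a triple edge (G_2). A semisimple Lie algebra decomposes uniquely as the direct sum of simple ideals, one per connected component of its Dynkin diagram, so g ≅ E_6 ⊕ G_2 (dimension 78 + 14 = 92).

E6 + G2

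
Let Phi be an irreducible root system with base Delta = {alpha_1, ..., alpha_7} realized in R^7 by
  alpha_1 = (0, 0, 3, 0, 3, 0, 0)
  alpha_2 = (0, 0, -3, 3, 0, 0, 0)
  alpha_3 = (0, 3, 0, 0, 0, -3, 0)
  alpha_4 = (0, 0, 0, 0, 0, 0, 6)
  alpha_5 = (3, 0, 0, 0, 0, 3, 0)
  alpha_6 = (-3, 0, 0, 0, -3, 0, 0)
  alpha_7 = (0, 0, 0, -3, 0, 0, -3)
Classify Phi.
Compute the Cartan integers a_ij = 2(alpha_i, alpha_j)/(alpha_j, alpha_j); the resulting 7x7 Cartan matrix is
[[2, -1, 0, 0, 0, -1, 0], [-1, 2, 0, 0, 0, 0, -1], [0, 0, 2, 0, -1, 0, 0], [0, 0, 0, 2, 0, 0, -2], [0, 0, -1, 0, 2, -1, 0], [-1, 0, 0, 0, -1, 2, 0], [0, -1, 0, -1, 0, 0, 2]].
The roots have two lengths (squared-length ratio 2:1); the short ones are alpha_{1,2,3,5,6,7}. The associated Dynkin diagram is a chain of 7 nodes with a double edge at one end; the terminal node there is the unique long simple root (C_7), so the type is C_7 (the algebra sp(14)).

type C_7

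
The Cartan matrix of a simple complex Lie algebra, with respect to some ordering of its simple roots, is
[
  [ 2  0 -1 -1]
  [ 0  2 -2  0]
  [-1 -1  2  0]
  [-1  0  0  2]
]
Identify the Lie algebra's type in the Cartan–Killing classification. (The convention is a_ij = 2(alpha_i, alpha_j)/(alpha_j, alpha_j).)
The matrix has rank 4 with 2's on the diagonal. Reading the off-diagonal entries as Dynkin edges (a single edge where a_ij = a_ji = -1; a double or triple edge where a_ij * a_ji = 2 or 3), the diagram is a chain of 4 nodes with a double edge at one end; the terminal node there is the unique long simple root (C_4). One simple-root ordering that puts it in standard form is (alpha_4, alpha_1, alpha_3, alpha_2). So the algebra is type C_4, i.e. sp(8).

type C_4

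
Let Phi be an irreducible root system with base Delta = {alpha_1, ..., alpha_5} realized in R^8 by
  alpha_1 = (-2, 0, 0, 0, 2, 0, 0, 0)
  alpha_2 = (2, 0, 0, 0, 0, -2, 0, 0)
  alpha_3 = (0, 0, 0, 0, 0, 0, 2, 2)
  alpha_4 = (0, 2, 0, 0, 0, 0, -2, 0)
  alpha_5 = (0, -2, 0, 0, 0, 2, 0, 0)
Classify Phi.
Compute the Cartan integers a_ij = 2(alpha_i, alpha_j)/(alpha_j, alpha_j); the resulting 5x5 Cartan matrix is
[[2, -1, 0, 0, 0], [-1, 2, 0, 0, -1], [0, 0, 2, -1, 0], [0, 0, -1, 2, -1], [0, -1, 0, -1, 2]].
All simple roots have the same length, so the diagram is simply laced. The associated Dynkin diagram is a chain of 5 nodes with single edges (A_5), so the type is A_5 (the algebra sl(6)).

A_5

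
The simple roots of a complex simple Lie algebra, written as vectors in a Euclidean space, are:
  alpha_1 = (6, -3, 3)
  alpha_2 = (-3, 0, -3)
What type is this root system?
Compute the Cartan integers a_ij = 2(alpha_i, alpha_j)/(alpha_j, alpha_j); the resulting 2x2 Cartan matrix is
[[2, -3], [-1, 2]].
The roots have two lengths (squared-length ratio 3:1); the short ones are alpha_{2}. The associated Dynkin diagram is two nodes joined by a triple edge (G_2), so the type is G_2.

G_2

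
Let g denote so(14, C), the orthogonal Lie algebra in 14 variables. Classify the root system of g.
D_7 (so(14))

This is so(14) with 14 even, which has dimension 14(14-1)/2 = 91 and rank 14/2 = 7. In the classification of classical Lie algebras, the orthogonal algebra so(2n) in an even number of variables has type D_n; here n = 7, so the Dynkin diagram is a chain of 5 nodes with a fork of two nodes at one end (D_7). Hence the type is D_7.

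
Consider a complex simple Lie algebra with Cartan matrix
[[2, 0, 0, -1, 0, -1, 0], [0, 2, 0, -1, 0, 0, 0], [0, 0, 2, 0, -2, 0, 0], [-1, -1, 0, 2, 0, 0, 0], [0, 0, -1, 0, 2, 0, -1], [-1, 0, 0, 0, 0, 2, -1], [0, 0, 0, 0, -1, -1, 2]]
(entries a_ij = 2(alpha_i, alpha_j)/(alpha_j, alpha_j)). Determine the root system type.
The matrix has rank 7 with 2's on the diagonal. Reading the off-diagonal entries as Dynkin edges (a single edge where a_ij = a_ji = -1; a double or triple edge where a_ij * a_ji = 2 or 3), the diagram is a chain of 7 nodes with a double edge at one end; the terminal node there is the unique long simple root (C_7). One simple-root ordering that puts it in standard form is (alpha_2, alpha_4, alpha_1, alpha_6, alpha_7, alpha_5, alpha_3). So the algebra is type C_7, i.e. sp(14).

C_7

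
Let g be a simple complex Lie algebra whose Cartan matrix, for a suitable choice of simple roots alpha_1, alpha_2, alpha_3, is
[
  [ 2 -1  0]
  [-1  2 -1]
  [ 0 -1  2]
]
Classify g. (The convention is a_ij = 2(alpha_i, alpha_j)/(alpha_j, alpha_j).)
The matrix has rank 3 with 2's on the diagonal. Reading the off-diagonal entries as Dynkin edges (a single edge where a_ij = a_ji = -1; a double or triple edge where a_ij * a_ji = 2 or 3), the diagram is a chain of 3 nodes with single edges (A_3). One simple-root ordering that puts it in standard form is (alpha_1, alpha_2, alpha_3). So the algebra is type A_3, i.e. sl(4).

A_3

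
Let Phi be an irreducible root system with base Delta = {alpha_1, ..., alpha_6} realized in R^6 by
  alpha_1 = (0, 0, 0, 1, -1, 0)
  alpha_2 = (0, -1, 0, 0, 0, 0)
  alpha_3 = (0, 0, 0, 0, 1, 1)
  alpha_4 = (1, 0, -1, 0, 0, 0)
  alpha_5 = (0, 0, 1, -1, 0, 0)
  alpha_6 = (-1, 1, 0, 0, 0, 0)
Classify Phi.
type B_6

Compute the Cartan integers a_ij = 2(alpha_i, alpha_j)/(alpha_j, alpha_j); the resulting 6x6 Cartan matrix is
[[2, 0, -1, 0, -1, 0], [0, 2, 0, 0, 0, -1], [-1, 0, 2, 0, 0, 0], [0, 0, 0, 2, -1, -1], [-1, 0, 0, -1, 2, 0], [0, -2, 0, -1, 0, 2]].
The roots have two lengths (squared-length ratio 2:1); the short ones are alpha_{2}. The associated Dynkin diagram is a chain of 6 nodes with a double edge at one end; the terminal node there is the unique short simple root (B_6), so the type is B_6 (the algebra so(13)).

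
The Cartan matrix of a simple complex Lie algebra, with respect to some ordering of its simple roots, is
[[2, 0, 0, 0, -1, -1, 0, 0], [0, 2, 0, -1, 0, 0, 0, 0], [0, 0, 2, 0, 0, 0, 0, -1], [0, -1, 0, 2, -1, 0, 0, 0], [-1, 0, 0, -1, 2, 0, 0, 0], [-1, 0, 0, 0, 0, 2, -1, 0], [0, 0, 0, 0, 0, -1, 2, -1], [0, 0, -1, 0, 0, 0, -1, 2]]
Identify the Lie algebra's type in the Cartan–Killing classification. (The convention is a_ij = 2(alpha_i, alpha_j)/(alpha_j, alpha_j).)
A_8 (sl(9))

The matrix has rank 8 with 2's on the diagonal. Reading the off-diagonal entries as Dynkin edges (a single edge where a_ij = a_ji = -1; a double or triple edge where a_ij * a_ji = 2 or 3), the diagram is a chain of 8 nodes with single edges (A_8). One simple-root ordering that puts it in standard form is (alpha_3, alpha_8, alpha_7, alpha_6, alpha_1, alpha_5, alpha_4, alpha_2). So the algebra is type A_8, i.e. sl(9).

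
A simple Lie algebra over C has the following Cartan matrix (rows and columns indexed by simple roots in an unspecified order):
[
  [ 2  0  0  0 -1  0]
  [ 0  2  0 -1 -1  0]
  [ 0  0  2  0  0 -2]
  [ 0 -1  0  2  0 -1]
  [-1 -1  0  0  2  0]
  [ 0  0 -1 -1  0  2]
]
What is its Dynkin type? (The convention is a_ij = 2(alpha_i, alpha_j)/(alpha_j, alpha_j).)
The matrix has rank 6 with 2's on the diagonal. Reading the off-diagonal entries as Dynkin edges (a single edge where a_ij = a_ji = -1; a double or triple edge where a_ij * a_ji = 2 or 3), the diagram is a chain of 6 nodes with a double edge at one end; the terminal node there is the unique long simple root (C_6). One simple-root ordering that puts it in standard form is (alpha_1, alpha_5, alpha_2, alpha_4, alpha_6, alpha_3). So the algebra is type C_6, i.e. sp(12).

C_6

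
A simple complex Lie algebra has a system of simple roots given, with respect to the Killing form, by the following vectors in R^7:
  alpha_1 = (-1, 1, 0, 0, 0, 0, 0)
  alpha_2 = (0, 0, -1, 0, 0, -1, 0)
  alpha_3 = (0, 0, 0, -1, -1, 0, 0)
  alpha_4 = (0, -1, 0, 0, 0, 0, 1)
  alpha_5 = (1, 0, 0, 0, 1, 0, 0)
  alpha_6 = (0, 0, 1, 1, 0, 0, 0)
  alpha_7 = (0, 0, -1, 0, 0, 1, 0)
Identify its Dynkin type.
Compute the Cartan integers a_ij = 2(alpha_i, alpha_j)/(alpha_j, alpha_j); the resulting 7x7 Cartan matrix is
[[2, 0, 0, -1, -1, 0, 0], [0, 2, 0, 0, 0, -1, 0], [0, 0, 2, 0, -1, -1, 0], [-1, 0, 0, 2, 0, 0, 0], [-1, 0, -1, 0, 2, 0, 0], [0, -1, -1, 0, 0, 2, -1], [0, 0, 0, 0, 0, -1, 2]].
All simple roots have the same length, so the diagram is simply laced. The associated Dynkin diagram is a chain of 5 nodes with a fork of two nodes at one end (D_7), so the type is D_7 (the algebra so(14)).

type D_7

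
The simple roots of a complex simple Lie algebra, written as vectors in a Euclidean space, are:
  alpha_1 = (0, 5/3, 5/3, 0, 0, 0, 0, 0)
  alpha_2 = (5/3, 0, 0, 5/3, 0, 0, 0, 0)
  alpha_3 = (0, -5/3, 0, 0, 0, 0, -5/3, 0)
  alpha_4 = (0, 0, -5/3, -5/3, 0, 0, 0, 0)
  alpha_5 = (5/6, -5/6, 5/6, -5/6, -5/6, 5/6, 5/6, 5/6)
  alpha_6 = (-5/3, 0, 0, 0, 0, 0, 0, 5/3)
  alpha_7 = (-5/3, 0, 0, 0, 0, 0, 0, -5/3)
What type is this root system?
Compute the Cartan integers a_ij = 2(alpha_i, alpha_j)/(alpha_j, alpha_j); the resulting 7x7 Cartan matrix is
[[2, 0, -1, -1, 0, 0, 0], [0, 2, 0, -1, 0, -1, -1], [-1, 0, 2, 0, 0, 0, 0], [-1, -1, 0, 2, 0, 0, 0], [0, 0, 0, 0, 2, 0, -1], [0, -1, 0, 0, 0, 2, 0], [0, -1, 0, 0, -1, 0, 2]].
All simple roots have the same length, so the diagram is simply laced. The associated Dynkin diagram is a chain of 6 nodes with one extra node attached to the third node from one end (E_7), so the type is E_7.

E_7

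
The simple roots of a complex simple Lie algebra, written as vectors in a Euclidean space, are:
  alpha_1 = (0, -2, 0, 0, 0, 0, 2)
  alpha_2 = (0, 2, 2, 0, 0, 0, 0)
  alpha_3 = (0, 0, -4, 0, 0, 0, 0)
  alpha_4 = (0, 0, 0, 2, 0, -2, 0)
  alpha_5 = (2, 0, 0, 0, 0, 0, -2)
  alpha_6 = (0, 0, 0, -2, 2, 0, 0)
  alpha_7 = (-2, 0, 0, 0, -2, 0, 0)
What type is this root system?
type C_7

Compute the Cartan integers a_ij = 2(alpha_i, alpha_j)/(alpha_j, alpha_j); the resulting 7x7 Cartan matrix is
[[2, -1, 0, 0, -1, 0, 0], [-1, 2, -1, 0, 0, 0, 0], [0, -2, 2, 0, 0, 0, 0], [0, 0, 0, 2, 0, -1, 0], [-1, 0, 0, 0, 2, 0, -1], [0, 0, 0, -1, 0, 2, -1], [0, 0, 0, 0, -1, -1, 2]].
The roots have two lengths (squared-length ratio 2:1); the short ones are alpha_{1,2,4,5,6,7}. The associated Dynkin diagram is a chain of 7 nodes with a double edge at one end; the terminal node there is the unique long simple root (C_7), so the type is C_7 (the algebra sp(14)).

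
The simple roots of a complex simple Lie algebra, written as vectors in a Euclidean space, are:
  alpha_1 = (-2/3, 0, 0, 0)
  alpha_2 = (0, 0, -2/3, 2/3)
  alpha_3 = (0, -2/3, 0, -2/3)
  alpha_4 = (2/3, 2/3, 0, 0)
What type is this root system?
B_4 (so(9))

Compute the Cartan integers a_ij = 2(alpha_i, alpha_j)/(alpha_j, alpha_j); the resulting 4x4 Cartan matrix is
[[2, 0, 0, -1], [0, 2, -1, 0], [0, -1, 2, -1], [-2, 0, -1, 2]].
The roots have two lengths (squared-length ratio 2:1); the short ones are alpha_{1}. The associated Dynkin diagram is a chain of 4 nodes with a double edge at one end; the terminal node there is the unique short simple root (B_4), so the type is B_4 (the algebra so(9)).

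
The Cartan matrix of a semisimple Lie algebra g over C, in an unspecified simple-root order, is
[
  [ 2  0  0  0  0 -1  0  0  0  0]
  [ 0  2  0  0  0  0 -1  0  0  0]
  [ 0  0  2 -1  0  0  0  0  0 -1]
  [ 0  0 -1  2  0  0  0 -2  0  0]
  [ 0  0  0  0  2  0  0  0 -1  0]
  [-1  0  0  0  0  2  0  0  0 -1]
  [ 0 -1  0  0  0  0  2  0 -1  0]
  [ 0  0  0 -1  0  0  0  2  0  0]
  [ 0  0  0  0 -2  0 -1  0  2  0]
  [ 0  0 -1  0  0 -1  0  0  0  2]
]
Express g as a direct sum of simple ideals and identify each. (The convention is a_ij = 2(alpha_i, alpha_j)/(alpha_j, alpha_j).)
The diagram associated to this matrix has two connected components: the simple roots {alpha_2, alpha_5, alpha_7, alpha_9} form a chain of 4 nodes with a double edge at one end; the terminal node there is the unique short simple root (B_4), and {alpha_1, alpha_3, alpha_4, alpha_6, alpha_8, alpha_10} form a chain of 6 nodes with a double edge at one end; the terminal node there is the unique short simple root (B_6). A semisimple Lie algebra decomposes uniquely as the direct sum of simple ideals, one per connected component of its Dynkin diagram, so g ≅ B_4 ⊕ B_6 (dimension 36 + 78 = 114).

B4 ⊕ B6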